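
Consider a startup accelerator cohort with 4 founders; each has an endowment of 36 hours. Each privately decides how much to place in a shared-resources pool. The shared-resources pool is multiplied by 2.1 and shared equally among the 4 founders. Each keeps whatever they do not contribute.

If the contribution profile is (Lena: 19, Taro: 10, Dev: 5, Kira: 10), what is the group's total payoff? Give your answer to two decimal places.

192.40 hours

Total contributed: 19 + 10 + 5 + 10 = 44; total kept: 4 × 36 − 44 = 100.
The shared-resources pool pays out 2.1 × 44 = 92.40 in aggregate.
Group total = 100 + 92.40 = 192.40.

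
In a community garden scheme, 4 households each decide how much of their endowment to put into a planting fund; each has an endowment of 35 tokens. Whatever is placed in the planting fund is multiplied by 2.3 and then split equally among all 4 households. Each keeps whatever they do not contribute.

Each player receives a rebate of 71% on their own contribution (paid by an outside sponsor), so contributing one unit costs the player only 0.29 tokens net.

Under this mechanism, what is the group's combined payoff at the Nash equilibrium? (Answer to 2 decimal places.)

421.40 tokens

With the mechanism, a contributed unit returns (2.3/4) / 0.29 = 1.9828 per unit of net cost to the contributor — now above 1 — so contributing fully is weakly dominant for every player.
At the Nash equilibrium everyone contributes 35. Group total payoff = 4 × (35 × 0.71 + 2.3 × 35) = 421.40.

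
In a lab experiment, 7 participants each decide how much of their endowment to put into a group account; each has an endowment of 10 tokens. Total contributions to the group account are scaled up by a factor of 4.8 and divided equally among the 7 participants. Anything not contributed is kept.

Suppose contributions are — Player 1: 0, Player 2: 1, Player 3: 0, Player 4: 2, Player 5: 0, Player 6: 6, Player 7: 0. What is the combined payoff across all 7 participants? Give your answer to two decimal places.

Total contributed: 0 + 1 + 0 + 2 + 0 + 6 + 0 = 9; total kept: 7 × 10 − 9 = 61.
The group account pays out 4.8 × 9 = 43.20 in aggregate.
Group total = 61 + 43.20 = 104.20.

104.20 tokens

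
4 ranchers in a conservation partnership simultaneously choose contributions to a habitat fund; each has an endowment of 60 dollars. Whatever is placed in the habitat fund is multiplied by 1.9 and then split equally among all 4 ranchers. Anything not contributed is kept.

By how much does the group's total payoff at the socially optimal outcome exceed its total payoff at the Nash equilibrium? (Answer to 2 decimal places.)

Each contributed unit returns 1.9/4 = 0.4750 to its contributor — below 1 — so contributing 0 is dominant for every player. At the Nash equilibrium everyone keeps their 60, and the group total is 4 × 60 = 240.
Each contributed unit returns 1.900 to the group as a whole (0.4750 to each of 4 players), which exceeds 1, so the social optimum is full contribution: group total = 1.900 × 240 = 456.00.
Efficiency loss = 456.00 − 240 = 216.00.

216.00 dollars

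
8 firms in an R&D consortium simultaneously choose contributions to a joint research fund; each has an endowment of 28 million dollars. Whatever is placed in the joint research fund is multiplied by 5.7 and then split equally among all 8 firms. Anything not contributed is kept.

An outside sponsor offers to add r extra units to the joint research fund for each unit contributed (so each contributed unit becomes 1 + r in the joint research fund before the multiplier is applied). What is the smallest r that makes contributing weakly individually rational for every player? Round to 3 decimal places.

With matching at rate r, one contributed unit becomes (1 + r) in the joint research fund and returns 5.7 × (1 + r) / 8 to the contributor.
Setting this equal to 1: 1 + r = 8/5.7 = 1.4035.
So the minimum matching rate is r = 1.4035 − 1 = 0.404.

0.404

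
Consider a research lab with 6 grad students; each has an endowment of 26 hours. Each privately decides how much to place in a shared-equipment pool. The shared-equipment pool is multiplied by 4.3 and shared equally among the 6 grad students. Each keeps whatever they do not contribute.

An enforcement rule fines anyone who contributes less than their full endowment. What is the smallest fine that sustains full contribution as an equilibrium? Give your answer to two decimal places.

Given the others contribute fully, the best deviation is to contribute 0 (any partial contribution still incurs the fine and gives up units whose private return 0.7167 is below 1).
Deviating from 26 to 0 saves 26 hours but forfeits the deviator's share of the drop in the shared-equipment pool: 4.3/6 × 26 = 18.63.
So the deviation gain is 26 − 18.63 = 7.37, and the fine must be at least 7.37 hours to wipe it out.

7.37 hours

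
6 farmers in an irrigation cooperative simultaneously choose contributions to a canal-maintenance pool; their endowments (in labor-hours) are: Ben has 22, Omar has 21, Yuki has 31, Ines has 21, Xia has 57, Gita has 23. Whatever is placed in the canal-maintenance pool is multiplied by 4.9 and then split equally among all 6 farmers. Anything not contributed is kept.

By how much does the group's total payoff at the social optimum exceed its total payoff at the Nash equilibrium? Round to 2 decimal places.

682.50 labor-hours

The private return per contributed unit is 4.9/6 = 0.8167 < 1 for every player regardless of endowment, so the Nash equilibrium is zero contribution and the group total is Σ E_j = 22 + 21 + 31 + 21 + 57 + 23 = 175.
Each contributed unit returns 4.900 to the group, so the social optimum is full contribution by everyone: group total = 4.900 × 175 = 857.50.
Efficiency loss = (4.900 − 1) × 175 = 682.50.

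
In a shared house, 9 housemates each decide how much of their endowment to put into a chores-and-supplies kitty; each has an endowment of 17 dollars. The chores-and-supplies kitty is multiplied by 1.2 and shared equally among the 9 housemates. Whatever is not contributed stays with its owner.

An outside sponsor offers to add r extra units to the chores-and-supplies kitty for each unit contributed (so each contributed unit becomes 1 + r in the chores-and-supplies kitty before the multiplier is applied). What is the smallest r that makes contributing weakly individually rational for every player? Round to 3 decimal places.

6.500

With matching at rate r, one contributed unit becomes (1 + r) in the chores-and-supplies kitty and returns 1.2 × (1 + r) / 9 to the contributor.
Setting this equal to 1: 1 + r = 9/1.2 = 7.5000.
So the minimum matching rate is r = 7.5000 − 1 = 6.500.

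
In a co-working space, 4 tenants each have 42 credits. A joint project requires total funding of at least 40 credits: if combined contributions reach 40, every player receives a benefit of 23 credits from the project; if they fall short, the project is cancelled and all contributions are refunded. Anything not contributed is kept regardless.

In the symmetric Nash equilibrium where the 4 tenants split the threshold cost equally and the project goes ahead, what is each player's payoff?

55 credits

Equal share of the threshold: 40/4 = 10.
At this profile no one gains by cutting their contribution: any cut drops the total below 40, the project is cancelled, contributions are refunded, and the deviator ends with 42, which is less than 42 − 10 + 23 = 55. Contributing more than 10 just wastes the excess. So contributing exactly 10 is a best response.
Each player's payoff: 42 − 10 + 23 = 55.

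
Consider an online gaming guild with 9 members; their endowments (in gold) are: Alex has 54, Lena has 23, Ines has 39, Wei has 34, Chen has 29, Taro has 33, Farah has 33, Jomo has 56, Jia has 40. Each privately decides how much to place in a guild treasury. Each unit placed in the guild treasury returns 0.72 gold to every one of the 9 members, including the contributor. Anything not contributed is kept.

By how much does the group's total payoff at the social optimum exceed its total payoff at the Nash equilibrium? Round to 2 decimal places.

The private return per contributed unit is 0.72 < 1 for everyone, so the Nash equilibrium is zero contribution and the group total is Σ E_j = 54 + 23 + 39 + 34 + 29 + 33 + 33 + 56 + 40 = 341.
Each contributed unit returns 6.480 to the group, so the social optimum is full contribution by everyone: group total = 6.480 × 341 = 2209.68.
Efficiency loss = (6.480 − 1) × 341 = 1868.68.

1868.68 gold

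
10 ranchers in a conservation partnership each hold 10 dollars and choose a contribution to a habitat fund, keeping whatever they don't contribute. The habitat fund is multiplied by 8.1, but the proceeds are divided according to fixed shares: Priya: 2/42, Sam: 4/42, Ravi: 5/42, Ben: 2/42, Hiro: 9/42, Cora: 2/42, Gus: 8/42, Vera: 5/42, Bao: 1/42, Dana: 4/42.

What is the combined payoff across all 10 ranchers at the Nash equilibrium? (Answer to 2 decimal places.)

242.00 dollars

For player j, contributing a unit is worthwhile iff 8.1 × (j's share) ≥ 1, i.e. iff j's share is at least 0.1235.
Hiro and Gus are above the threshold, contributing 10 each; the remaining 8 contribute 0. Total contributed: 20.
The habitat fund pays out 8.1 × 20 = 162.00 in total (split across the unequal shares, but the aggregate is all that matters for the group sum).
The 8 free-riders keep 10 each, adding 80. Group total = 80 + 162.00 = 242.00.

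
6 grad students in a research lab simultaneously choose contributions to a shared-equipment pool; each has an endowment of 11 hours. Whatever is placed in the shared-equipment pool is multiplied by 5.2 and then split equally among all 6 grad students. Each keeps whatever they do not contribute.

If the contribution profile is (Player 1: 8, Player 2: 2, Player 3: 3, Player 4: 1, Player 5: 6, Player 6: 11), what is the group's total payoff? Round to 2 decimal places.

Total contributed: 8 + 2 + 3 + 1 + 6 + 11 = 31; total kept: 6 × 11 − 31 = 35.
The shared-equipment pool pays out 5.2 × 31 = 161.20 in aggregate.
Group total = 35 + 161.20 = 196.20.

196.20 hours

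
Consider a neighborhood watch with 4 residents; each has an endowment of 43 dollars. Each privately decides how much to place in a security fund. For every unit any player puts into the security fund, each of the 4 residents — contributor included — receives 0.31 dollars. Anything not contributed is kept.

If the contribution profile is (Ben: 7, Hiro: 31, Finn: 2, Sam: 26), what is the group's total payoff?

Total contributed: 7 + 31 + 2 + 26 = 66; total kept: 4 × 43 − 66 = 106.
The security fund pays out 0.31 × 4 × 66 = 81.84 in aggregate.
Group total = 106 + 81.84 = 187.84.

187.84 dollars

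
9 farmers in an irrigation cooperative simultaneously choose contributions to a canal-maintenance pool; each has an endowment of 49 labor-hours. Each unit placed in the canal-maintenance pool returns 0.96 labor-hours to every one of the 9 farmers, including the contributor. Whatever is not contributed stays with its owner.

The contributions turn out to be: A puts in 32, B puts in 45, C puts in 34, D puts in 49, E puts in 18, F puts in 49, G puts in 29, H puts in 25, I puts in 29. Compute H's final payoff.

321.60 labor-hours

Total contributed: 32 + 45 + 34 + 49 + 18 + 49 + 29 + 25 + 29 = 310.
Each receives 0.96 × 310 = 297.60 from the canal-maintenance pool.
H keeps 49 − 25 = 24, so H's payoff is 24 + 297.60 = 321.60.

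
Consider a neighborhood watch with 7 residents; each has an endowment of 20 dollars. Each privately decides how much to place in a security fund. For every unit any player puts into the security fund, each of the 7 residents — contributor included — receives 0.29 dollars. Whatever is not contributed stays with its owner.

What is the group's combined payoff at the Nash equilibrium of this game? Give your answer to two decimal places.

140.00 dollars

The private return per contributed unit is 0.29 < 1, so contributing 0 is dominant for every player. At the Nash equilibrium everyone keeps their 20, and the group total is 7 × 20 = 140.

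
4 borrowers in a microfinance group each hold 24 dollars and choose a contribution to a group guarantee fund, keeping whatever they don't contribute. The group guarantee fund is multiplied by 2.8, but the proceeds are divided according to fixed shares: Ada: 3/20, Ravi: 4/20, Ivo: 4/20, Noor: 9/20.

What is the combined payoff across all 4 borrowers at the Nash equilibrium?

A player with share s gets back 2.8·s per unit contributed, so full contribution is dominant for anyone with s > 1/2.8 = 0.3571 and zero contribution is dominant for anyone below.
Noor alone (share 9/20) is above the threshold, contributing 24; the remaining 3 contribute 0. Total contributed: 24.
The group guarantee fund pays out 2.8 × 24 = 67.20 in total (split across the unequal shares, but the aggregate is all that matters for the group sum).
The 3 free-riders keep 24 each, adding 72. Group total = 72 + 67.20 = 139.20.

139.20 dollars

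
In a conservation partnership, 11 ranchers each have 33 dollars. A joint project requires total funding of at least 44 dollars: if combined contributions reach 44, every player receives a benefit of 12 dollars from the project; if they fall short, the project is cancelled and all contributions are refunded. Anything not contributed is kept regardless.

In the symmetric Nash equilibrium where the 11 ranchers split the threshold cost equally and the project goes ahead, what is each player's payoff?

Equal share of the threshold: 44/11 = 4.
At this profile no one gains by cutting their contribution: any cut drops the total below 44, the project is cancelled, contributions are refunded, and the deviator ends with 33, which is less than 33 − 4 + 12 = 41. Contributing more than 4 just wastes the excess. So contributing exactly 4 is a best response.
Each player's payoff: 33 − 4 + 12 = 41.

41 dollars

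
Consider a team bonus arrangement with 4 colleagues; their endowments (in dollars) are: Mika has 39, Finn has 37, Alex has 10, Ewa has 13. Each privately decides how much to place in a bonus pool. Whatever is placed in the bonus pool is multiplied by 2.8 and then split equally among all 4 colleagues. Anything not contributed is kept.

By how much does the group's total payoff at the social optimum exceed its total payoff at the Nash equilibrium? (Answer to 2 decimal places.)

The private return per contributed unit is 2.8/4 = 0.7000 < 1 for every player regardless of endowment, so the Nash equilibrium is zero contribution and the group total is Σ E_j = 39 + 37 + 10 + 13 = 99.
Each contributed unit returns 2.800 to the group, so the social optimum is full contribution by everyone: group total = 2.800 × 99 = 277.20.
Efficiency loss = (2.800 − 1) × 99 = 178.20.

178.20 dollars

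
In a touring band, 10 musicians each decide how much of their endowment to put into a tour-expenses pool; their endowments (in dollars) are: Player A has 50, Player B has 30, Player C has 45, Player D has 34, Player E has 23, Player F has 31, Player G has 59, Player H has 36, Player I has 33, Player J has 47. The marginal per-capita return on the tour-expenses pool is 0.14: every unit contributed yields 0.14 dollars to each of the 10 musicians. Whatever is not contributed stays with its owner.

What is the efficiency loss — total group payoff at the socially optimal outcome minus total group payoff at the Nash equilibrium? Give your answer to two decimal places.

155.20 dollars

The private return per contributed unit is 0.14 < 1 for everyone, so the Nash equilibrium is zero contribution and the group total is Σ E_j = 50 + 30 + 45 + 34 + 23 + 31 + 59 + 36 + 33 + 47 = 388.
Each contributed unit returns 1.400 to the group, so the social optimum is full contribution by everyone: group total = 1.400 × 388 = 543.20.
Efficiency loss = (1.400 − 1) × 388 = 155.20.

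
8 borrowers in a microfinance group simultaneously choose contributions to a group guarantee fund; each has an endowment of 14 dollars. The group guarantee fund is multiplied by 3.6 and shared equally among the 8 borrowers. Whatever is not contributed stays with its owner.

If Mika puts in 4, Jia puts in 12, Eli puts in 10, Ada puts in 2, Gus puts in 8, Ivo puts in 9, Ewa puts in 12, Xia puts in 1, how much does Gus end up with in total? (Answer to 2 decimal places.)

Total contributed: 4 + 12 + 10 + 2 + 8 + 9 + 12 + 1 = 58.
Each receives 3.6 × 58 / 8 = 26.10 from the group guarantee fund.
Gus keeps 14 − 8 = 6, so Gus's payoff is 6 + 26.10 = 32.10.

32.10 dollars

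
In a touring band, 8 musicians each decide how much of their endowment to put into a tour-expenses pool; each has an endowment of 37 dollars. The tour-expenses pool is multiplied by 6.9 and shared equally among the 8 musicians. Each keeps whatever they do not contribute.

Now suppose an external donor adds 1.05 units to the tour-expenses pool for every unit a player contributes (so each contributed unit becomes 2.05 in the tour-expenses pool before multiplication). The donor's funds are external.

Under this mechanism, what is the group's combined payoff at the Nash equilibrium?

With the mechanism, a contributed unit returns 6.9 × 2.05 / 8 = 1.7681 per unit of net cost to the contributor — now above 1 — so contributing fully is weakly dominant for every player.
At the Nash equilibrium everyone contributes 37. Group total payoff = 6.9 × 2.05 × 296 = 4186.92.

4186.92 dollars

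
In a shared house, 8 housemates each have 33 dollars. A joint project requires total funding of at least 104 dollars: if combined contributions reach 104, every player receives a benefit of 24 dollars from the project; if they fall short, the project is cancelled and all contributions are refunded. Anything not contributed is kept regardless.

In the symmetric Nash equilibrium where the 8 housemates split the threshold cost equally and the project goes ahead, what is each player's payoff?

Equal share of the threshold: 104/8 = 13.
At this profile no one gains by cutting their contribution: any cut drops the total below 104, the project is cancelled, contributions are refunded, and the deviator ends with 33, which is less than 33 − 13 + 24 = 44. Contributing more than 13 just wastes the excess. So contributing exactly 13 is a best response.
Each player's payoff: 33 − 13 + 24 = 44.

44 dollars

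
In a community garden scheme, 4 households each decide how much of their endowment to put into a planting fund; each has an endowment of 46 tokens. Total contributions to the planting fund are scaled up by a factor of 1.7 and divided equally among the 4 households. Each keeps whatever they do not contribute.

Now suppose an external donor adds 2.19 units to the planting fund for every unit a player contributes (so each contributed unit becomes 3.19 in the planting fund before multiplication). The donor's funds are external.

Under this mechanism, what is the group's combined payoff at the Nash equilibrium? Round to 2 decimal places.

997.83 tokens

The effective private return per unit is now 1.7 × 3.19 / 4 = 1.3558 > 1, so every player's dominant strategy flips to full contribution.
So the Nash equilibrium is full contribution by all 4; the group earns 1.7 × 3.19 × 184 = 997.83.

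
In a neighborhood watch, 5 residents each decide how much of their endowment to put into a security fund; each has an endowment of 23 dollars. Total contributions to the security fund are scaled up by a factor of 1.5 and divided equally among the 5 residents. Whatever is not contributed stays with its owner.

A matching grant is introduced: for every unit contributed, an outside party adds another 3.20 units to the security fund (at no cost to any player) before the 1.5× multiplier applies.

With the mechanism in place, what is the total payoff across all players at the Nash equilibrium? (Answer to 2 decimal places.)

724.50 dollars

With the mechanism, a contributed unit returns 1.5 × 4.20 / 5 = 1.2600 per unit of net cost to the contributor — now above 1 — so contributing fully is weakly dominant for every player.
At the Nash equilibrium everyone contributes 23. Group total payoff = 1.5 × 4.20 × 115 = 724.50.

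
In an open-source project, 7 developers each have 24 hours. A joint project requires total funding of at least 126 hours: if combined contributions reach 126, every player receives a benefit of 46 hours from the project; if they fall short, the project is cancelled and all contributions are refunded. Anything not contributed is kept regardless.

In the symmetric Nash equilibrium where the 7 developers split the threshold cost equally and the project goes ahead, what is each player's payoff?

52 hours

Equal share of the threshold: 126/7 = 18.
At this profile no one gains by cutting their contribution: any cut drops the total below 126, the project is cancelled, contributions are refunded, and the deviator ends with 24, which is less than 24 − 18 + 46 = 52. Contributing more than 18 just wastes the excess. So contributing exactly 18 is a best response.
Each player's payoff: 24 − 18 + 46 = 52.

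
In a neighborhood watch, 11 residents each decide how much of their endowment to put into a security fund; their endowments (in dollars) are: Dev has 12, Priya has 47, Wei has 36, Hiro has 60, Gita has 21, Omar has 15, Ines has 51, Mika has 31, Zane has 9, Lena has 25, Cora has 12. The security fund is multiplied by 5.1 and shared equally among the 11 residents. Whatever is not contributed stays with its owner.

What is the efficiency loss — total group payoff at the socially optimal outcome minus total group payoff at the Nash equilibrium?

The private return per contributed unit is 5.1/11 = 0.4636 < 1 for every player regardless of endowment, so the Nash equilibrium is zero contribution and the group total is Σ E_j = 12 + 47 + 36 + 60 + 21 + 15 + 51 + 31 + 9 + 25 + 12 = 319.
Each contributed unit returns 5.100 to the group, so the social optimum is full contribution by everyone: group total = 5.100 × 319 = 1626.90.
Efficiency loss = (5.100 − 1) × 319 = 1307.90.

1307.90 dollars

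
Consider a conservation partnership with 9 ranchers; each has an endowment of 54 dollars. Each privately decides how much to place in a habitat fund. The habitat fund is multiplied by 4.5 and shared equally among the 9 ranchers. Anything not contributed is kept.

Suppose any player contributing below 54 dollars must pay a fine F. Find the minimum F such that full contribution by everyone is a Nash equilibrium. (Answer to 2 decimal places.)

27.00 dollars

Given the others contribute fully, the best deviation is to contribute 0 (any partial contribution still incurs the fine and gives up units whose private return 0.5000 is below 1).
Deviating from 54 to 0 saves 54 dollars but forfeits the deviator's share of the drop in the habitat fund: 4.5/9 × 54 = 27.00.
So the deviation gain is 54 − 27.00 = 27.00, and the fine must be at least 27.00 dollars to wipe it out.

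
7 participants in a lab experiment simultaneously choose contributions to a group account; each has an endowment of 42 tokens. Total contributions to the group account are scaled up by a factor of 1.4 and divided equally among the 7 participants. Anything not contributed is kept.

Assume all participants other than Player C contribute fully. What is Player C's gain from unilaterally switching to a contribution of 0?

Switching from a contribution of 42 to 0 lets Player C keep an extra 42 tokens, but lowers the group account by 42, which costs Player C their own share of that drop: 1.4/7 × 42 = 8.40.
Net gain = 42 − 8.40 = 33.60. The private return per contributed unit (0.2000) is below 1, so free-riding is indeed the best response regardless of what the others do.

33.60 tokens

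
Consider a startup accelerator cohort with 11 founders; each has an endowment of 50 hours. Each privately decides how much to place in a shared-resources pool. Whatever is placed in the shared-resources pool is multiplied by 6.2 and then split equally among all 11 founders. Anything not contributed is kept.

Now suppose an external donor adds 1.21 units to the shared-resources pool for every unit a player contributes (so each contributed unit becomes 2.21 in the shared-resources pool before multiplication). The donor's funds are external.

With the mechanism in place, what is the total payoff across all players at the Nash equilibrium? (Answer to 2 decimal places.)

With the mechanism, a contributed unit returns 6.2 × 2.21 / 11 = 1.2456 per unit of net cost to the contributor — now above 1 — so contributing fully is weakly dominant for every player.
So the Nash equilibrium is full contribution by all 11; the group earns 6.2 × 2.21 × 550 = 7536.10.

7536.10 hours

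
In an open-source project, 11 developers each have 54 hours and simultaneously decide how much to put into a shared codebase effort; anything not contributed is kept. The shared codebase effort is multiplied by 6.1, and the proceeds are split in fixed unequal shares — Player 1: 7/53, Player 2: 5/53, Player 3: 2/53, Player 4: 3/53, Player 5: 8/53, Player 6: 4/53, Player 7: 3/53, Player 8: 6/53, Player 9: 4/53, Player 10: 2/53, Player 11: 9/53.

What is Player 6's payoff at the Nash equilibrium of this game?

78.86 hours

Each unit j contributes comes back to j as 6.1 × (j's share), so j prefers to contribute only if that share exceeds 1/6.1 = 0.1639; otherwise keeping the unit dominates.
Player 11 alone (share 9/53) is above the threshold, contributing 54; the remaining 10 contribute 0. Total contributed: 54.
Player 6 keeps 54 and receives 6.1 × 54 × 4/53 = 24.86 from the shared codebase effort, for a payoff of 78.86.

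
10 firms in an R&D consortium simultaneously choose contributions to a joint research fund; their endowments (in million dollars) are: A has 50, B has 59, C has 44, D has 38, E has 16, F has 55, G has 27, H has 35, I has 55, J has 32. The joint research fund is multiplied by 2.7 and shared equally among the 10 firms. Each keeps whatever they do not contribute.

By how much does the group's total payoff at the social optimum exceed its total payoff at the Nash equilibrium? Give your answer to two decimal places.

698.70 million dollars

The private return per contributed unit is 2.7/10 = 0.2700 < 1 for every player regardless of endowment, so the Nash equilibrium is zero contribution and the group total is Σ E_j = 50 + 59 + 44 + 38 + 16 + 55 + 27 + 35 + 55 + 32 = 411.
Each contributed unit returns 2.700 to the group, so the social optimum is full contribution by everyone: group total = 2.700 × 411 = 1109.70.
Efficiency loss = (2.700 − 1) × 411 = 698.70.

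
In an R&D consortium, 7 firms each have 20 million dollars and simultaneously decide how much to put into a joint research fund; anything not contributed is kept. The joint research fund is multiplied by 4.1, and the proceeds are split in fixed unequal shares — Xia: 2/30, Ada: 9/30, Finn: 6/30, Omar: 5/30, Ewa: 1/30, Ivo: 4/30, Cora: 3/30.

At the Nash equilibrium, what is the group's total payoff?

Each unit j contributes comes back to j as 4.1 × (j's share), so j prefers to contribute only if that share exceeds 1/4.1 = 0.2439; otherwise keeping the unit dominates.
Only Ada (9/30) clears that bar, contributing 20; the remaining 6 contribute 0. Total contributed: 20.
The joint research fund pays out 4.1 × 20 = 82.00 in total (split across the unequal shares, but the aggregate is all that matters for the group sum).
The 6 free-riders keep 20 each, adding 120. Group total = 120 + 82.00 = 202.00.

202.00 million dollars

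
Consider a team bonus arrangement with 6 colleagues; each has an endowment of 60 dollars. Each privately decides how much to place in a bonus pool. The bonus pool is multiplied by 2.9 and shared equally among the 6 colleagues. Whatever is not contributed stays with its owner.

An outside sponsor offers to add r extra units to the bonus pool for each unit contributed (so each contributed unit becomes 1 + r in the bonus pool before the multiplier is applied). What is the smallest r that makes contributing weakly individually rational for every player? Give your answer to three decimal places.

1.069

With matching at rate r, one contributed unit becomes (1 + r) in the bonus pool and returns 2.9 × (1 + r) / 6 to the contributor.
Setting this equal to 1: 1 + r = 6/2.9 = 2.0690.
So the minimum matching rate is r = 2.0690 − 1 = 1.069.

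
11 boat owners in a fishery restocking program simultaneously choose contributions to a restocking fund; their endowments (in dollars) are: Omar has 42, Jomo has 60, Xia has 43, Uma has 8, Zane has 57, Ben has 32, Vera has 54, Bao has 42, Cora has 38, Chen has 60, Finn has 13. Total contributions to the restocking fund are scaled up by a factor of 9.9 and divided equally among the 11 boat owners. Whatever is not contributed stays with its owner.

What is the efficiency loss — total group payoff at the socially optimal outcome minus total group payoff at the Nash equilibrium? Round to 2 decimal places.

The private return per contributed unit is 9.9/11 = 0.9000 < 1 for every player regardless of endowment, so the Nash equilibrium is zero contribution and the group total is Σ E_j = 42 + 60 + 43 + 8 + 57 + 32 + 54 + 42 + 38 + 60 + 13 = 449.
Each contributed unit returns 9.900 to the group, so the social optimum is full contribution by everyone: group total = 9.900 × 449 = 4445.10.
Efficiency loss = (9.900 − 1) × 449 = 3996.10.

3996.10 dollars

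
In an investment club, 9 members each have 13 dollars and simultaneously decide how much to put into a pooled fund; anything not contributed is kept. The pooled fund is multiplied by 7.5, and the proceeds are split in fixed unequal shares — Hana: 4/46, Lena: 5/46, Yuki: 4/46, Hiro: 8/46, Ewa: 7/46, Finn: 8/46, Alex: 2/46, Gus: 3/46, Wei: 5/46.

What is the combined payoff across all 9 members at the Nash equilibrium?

A player with share s gets back 7.5·s per unit contributed, so full contribution is dominant for anyone with s > 1/7.5 = 0.1333 and zero contribution is dominant for anyone below.
Hiro, Ewa and Finn clear that bar, contributing 13 each; the remaining 6 contribute 0. Total contributed: 39.
The pooled fund pays out 7.5 × 39 = 292.50 in total (split across the unequal shares, but the aggregate is all that matters for the group sum).
The 6 free-riders keep 13 each, adding 78. Group total = 78 + 292.50 = 370.50.

370.50 dollars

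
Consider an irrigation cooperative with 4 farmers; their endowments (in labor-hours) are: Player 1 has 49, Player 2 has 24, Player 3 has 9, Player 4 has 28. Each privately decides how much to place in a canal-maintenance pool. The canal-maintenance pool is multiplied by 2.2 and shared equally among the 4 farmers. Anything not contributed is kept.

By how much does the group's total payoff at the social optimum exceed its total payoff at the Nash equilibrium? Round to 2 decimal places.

The private return per contributed unit is 2.2/4 = 0.5500 < 1 for every player regardless of endowment, so the Nash equilibrium is zero contribution and the group total is Σ E_j = 49 + 24 + 9 + 28 = 110.
Each contributed unit returns 2.200 to the group, so the social optimum is full contribution by everyone: group total = 2.200 × 110 = 242.00.
Efficiency loss = (2.200 − 1) × 110 = 132.00.

132.00 labor-hours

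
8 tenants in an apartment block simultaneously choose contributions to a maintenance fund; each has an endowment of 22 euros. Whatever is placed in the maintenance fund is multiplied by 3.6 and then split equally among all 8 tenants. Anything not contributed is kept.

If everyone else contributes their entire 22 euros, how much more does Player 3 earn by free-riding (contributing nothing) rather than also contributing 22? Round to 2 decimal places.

Switching from a contribution of 22 to 0 lets Player 3 keep an extra 22 euros, but lowers the maintenance fund by 22, which costs Player 3 their own share of that drop: 3.6/8 × 22 = 9.90.
Net gain = 22 − 9.90 = 12.10. The private return per contributed unit (0.4500) is below 1, so free-riding is indeed the best response regardless of what the others do.

12.10 euros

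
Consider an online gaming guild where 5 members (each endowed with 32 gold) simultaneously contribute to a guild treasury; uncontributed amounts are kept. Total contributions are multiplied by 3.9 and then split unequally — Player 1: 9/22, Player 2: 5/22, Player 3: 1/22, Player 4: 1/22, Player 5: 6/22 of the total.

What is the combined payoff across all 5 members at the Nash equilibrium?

For player j, contributing a unit is worthwhile iff 3.9 × (j's share) ≥ 1, i.e. iff j's share is at least 0.2564.
Player 1 and Player 5 are above the threshold, contributing 32 each; the remaining 3 contribute 0. Total contributed: 64.
The guild treasury pays out 3.9 × 64 = 249.60 in total (split across the unequal shares, but the aggregate is all that matters for the group sum).
The 3 free-riders keep 32 each, adding 96. Group total = 96 + 249.60 = 345.60.

345.60 gold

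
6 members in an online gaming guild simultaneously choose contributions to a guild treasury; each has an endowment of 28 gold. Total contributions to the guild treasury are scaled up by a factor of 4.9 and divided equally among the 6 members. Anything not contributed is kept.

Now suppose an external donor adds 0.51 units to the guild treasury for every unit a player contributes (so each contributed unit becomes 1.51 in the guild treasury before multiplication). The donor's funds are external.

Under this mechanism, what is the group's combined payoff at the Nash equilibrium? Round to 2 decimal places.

With the mechanism, a contributed unit returns 4.9 × 1.51 / 6 = 1.2332 per unit of net cost to the contributor — now above 1 — so contributing fully is weakly dominant for every player.
At the Nash equilibrium everyone contributes 28. Group total payoff = 4.9 × 1.51 × 168 = 1243.03.

1243.03 gold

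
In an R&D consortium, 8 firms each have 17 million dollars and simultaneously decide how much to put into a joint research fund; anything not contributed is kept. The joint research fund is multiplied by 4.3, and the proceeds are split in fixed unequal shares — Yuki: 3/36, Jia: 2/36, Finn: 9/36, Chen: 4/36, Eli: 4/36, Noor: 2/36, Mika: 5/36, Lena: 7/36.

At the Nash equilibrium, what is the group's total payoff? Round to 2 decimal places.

Player j's private return per contributed unit is 4.3 × (j's share). Contributing is weakly dominant for j when that share is at least 1/4.3 = 0.2326, and contributing 0 is dominant otherwise.
Finn alone (share 9/36) is above the threshold, contributing 17; the remaining 7 contribute 0. Total contributed: 17.
The joint research fund pays out 4.3 × 17 = 73.10 in total (split across the unequal shares, but the aggregate is all that matters for the group sum).
The 7 free-riders keep 17 each, adding 119. Group total = 119 + 73.10 = 192.10.

192.10 million dollars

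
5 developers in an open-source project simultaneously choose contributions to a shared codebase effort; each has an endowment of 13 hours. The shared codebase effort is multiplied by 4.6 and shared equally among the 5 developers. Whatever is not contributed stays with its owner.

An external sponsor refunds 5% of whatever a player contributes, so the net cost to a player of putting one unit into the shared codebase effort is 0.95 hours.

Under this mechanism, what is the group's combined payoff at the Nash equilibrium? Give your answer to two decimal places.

65.00 hours

The effective private return is (4.6/5) / 0.95 = 0.9684, which is still under 1, so the mechanism doesn't change anyone's dominant strategy: zero contribution.
Everyone keeps their endowment and the group total is 5 × 13 = 65.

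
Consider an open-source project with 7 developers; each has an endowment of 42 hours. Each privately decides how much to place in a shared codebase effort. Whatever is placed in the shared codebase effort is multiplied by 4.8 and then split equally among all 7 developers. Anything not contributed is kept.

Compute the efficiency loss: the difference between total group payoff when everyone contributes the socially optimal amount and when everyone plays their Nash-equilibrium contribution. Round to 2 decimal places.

Each contributed unit returns 4.8/7 = 0.6857 to its contributor — below 1 — so contributing 0 is dominant for every player. At the Nash equilibrium everyone keeps their 42, and the group total is 7 × 42 = 294.
Each contributed unit returns 4.800 to the group as a whole (0.6857 to each of 7 players), which exceeds 1, so the social optimum is full contribution: group total = 4.800 × 294 = 1411.20.
Efficiency loss = 1411.20 − 294 = 1117.20.

1117.20 hours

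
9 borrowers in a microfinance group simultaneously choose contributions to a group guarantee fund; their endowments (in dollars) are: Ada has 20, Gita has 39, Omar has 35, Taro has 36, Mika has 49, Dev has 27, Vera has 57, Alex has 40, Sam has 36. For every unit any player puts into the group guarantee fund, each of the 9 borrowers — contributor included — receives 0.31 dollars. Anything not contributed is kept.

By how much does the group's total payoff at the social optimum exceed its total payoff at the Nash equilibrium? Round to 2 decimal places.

606.81 dollars

The private return per contributed unit is 0.31 < 1 for everyone, so the Nash equilibrium is zero contribution and the group total is Σ E_j = 20 + 39 + 35 + 36 + 49 + 27 + 57 + 40 + 36 = 339.
Each contributed unit returns 2.790 to the group, so the social optimum is full contribution by everyone: group total = 2.790 × 339 = 945.81.
Efficiency loss = (2.790 − 1) × 339 = 606.81.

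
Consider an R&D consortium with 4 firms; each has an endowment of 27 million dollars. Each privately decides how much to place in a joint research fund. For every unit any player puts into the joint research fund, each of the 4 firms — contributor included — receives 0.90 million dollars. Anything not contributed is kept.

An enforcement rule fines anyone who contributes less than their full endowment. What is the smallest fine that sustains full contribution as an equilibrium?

2.70 million dollars

Given the others contribute fully, the best deviation is to contribute 0 (any partial contribution still incurs the fine and gives up units whose private return 0.90 is below 1).
Deviating from 27 to 0 saves 27 million dollars but forfeits the deviator's share of the drop in the joint research fund: 0.90 × 27 = 24.30.
So the deviation gain is 27 − 24.30 = 2.70, and the fine must be at least 2.70 million dollars to wipe it out.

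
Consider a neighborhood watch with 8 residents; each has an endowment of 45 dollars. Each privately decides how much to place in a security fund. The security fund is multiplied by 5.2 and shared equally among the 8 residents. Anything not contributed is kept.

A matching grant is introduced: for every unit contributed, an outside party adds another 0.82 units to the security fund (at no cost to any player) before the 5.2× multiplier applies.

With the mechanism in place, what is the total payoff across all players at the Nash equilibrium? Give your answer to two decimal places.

3407.04 dollars

With the mechanism, a contributed unit returns 5.2 × 1.82 / 8 = 1.1830 per unit of net cost to the contributor — now above 1 — so contributing fully is weakly dominant for every player.
At the Nash equilibrium everyone contributes 45. Group total payoff = 5.2 × 1.82 × 360 = 3407.04.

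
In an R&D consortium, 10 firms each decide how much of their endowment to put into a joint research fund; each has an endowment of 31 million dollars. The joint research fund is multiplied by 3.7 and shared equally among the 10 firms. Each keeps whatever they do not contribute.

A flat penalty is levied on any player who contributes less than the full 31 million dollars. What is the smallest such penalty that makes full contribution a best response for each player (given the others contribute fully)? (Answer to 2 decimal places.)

19.53 million dollars

Given the others contribute fully, the best deviation is to contribute 0 (any partial contribution still incurs the fine and gives up units whose private return 0.3700 is below 1).
Deviating from 31 to 0 saves 31 million dollars but forfeits the deviator's share of the drop in the joint research fund: 3.7/10 × 31 = 11.47.
So the deviation gain is 31 − 11.47 = 19.53, and the fine must be at least 19.53 million dollars to wipe it out.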